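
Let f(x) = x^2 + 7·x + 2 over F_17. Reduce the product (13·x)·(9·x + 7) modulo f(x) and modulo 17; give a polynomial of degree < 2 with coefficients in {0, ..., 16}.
Multiply as integer polynomials: a · b = 117·x^2 + 91·x. Reducing coefficients mod 17: a · b ≡ 15·x^2 + 6·x. Now divide by f(x) = x^2 + 7·x + 2 in F_17[x], eliminating the leading term at each step:
  leading term 15·x^2: subtract (15)·f(x) = 15·x^2 + 3·x + 13, leaving 3·x + 4 (coefficients mod 17)
The degree is now < 2, so this is the remainder. Hence a · b ≡ 3·x + 4 in F_17[x]/(f).

Final answer: a · b ≡ 3·x + 4 (mod f(x))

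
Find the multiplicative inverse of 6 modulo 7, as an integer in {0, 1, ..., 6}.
Apply the extended Euclidean algorithm to (7, 6), tracking rows (r, s, t) with s·7 + t·6 = r. Each division r_prev = q·r_cur + r_new produces the new row as (previous row) − q·(current row):
  row A: (7, 1, 0)   [1·7 + 0·6 = 7]
  row B: (6, 0, 1)   [0·7 + 1·6 = 6]
  7 = 1·6 + 1   → row C = row A − 1·row B = (1, 1, −1)   [check: 1·7 − 1·6 = 1]
  6 = 6·1 + 0   → remainder 0, stop. gcd = 1 (last nonzero row C).
The gcd is 1, so 6 is invertible mod 7. The last nonzero row gives 1·7 − 1·6 = 1, so t = −1. So 6^(−1) ≡ −1 ≡ 6 (mod 7). Verify: 6 · 6 = 36 ≡ 1 (mod 7). ✓

Final answer: 6^(−1) ≡ 6 (mod 7)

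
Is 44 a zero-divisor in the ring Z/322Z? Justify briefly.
gcd(44, 322) = 2 > 1, so 44 is not a unit in Z/322Z. In Z/nZ every nonzero non-unit is a zero-divisor: explicitly, take b = 322/gcd = 161 ≠ 0 (mod 322); then 44·161 = 7084 = 22·322, i.e. 44·161 ≡ 0 (mod 322). So 44 is a zero-divisor.

Final answer: YES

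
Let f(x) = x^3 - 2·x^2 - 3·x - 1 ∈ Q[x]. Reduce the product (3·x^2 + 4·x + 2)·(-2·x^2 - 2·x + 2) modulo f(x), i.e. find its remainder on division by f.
First multiply in Q[x] without reducing: a · b = -6·x^4 - 14·x^3 - 6·x^2 + 4·x + 4. Now divide by f(x) = x^3 - 2·x^2 - 3·x - 1, eliminating the leading term at each step:
  leading term -6·x^4: subtract (-6·x)·f(x) = -6·x^4 + 12·x^3 + 18·x^2 + 6·x, leaving -26·x^3 - 24·x^2 - 2·x + 4
  leading term -26·x^3: subtract (-26)·f(x) = -26·x^3 + 52·x^2 + 78·x + 26, leaving -76·x^2 - 80·x - 22
The degree is now < 3, so this is the remainder. Hence a · b ≡ -76·x^2 - 80·x - 22 in Q[x]/(f).

Final answer: a · b ≡ -76·x^2 - 80·x - 22 (mod f(x))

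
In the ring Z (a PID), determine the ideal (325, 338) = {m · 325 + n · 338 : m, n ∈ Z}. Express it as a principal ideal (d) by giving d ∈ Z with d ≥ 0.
In the PID Z, (a, b) is generated by gcd(a, b). Compute gcd(338, 325) with the extended Euclidean algorithm, tracking rows (r, s, t) with s·338 + t·325 = r:
  row A: (338, 1, 0)   [1·338 + 0·325 = 338]
  row B: (325, 0, 1)   [0·338 + 1·325 = 325]
  338 = 1·325 + 13   → row C = row A − 1·row B = (13, 1, −1)   [check: 1·338 − 1·325 = 13]
  325 = 25·13 + 0   → remainder 0, stop. gcd = 13 (last nonzero row C).
So gcd(325, 338) = 13, with Bézout identity 1·338 − 1·325 = 13. Containment (⊇): the Bézout identity exhibits 13 as an element of (325, 338), giving (13) ⊆ (325, 338). Containment (⊆): since 13 | 325 and 13 | 338 (325 = 13·25, 338 = 13·26), every Z-linear combination of 325 and 338 is divisible by 13, so (325, 338) ⊆ (13). Therefore (325, 338) = (13), d = 13.

Final answer: (325, 338) = (13); d = 13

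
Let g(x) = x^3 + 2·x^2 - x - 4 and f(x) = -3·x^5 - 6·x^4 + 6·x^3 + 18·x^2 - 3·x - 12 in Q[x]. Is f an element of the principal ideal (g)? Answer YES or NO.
In Q[x] the ideal (g) consists of all multiples of g, so f ∈ (g) iff g | f, i.e. iff the remainder of f on division by g is 0. Divide f by g (g is monic, so eliminate the leading term of the running remainder at each step):
  leading term -3·x^5: subtract (-3·x^2)·g(x) = -3·x^5 - 6·x^4 + 3·x^3 + 12·x^2, leaving 3·x^3 + 6·x^2 - 3·x - 12
  leading term 3·x^3: subtract (3)·g(x) = 3·x^3 + 6·x^2 - 3·x - 12, leaving 0
The remainder is 0, so f(x) = g(x) · h(x) with h(x) = 3 - 3·x^2. Hence g | f, i.e. f ∈ (g).

Final answer: YES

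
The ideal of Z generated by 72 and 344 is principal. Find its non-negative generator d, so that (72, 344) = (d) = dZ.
In the PID Z, (a, b) is generated by gcd(a, b). Compute gcd(344, 72) with the extended Euclidean algorithm, tracking rows (r, s, t) with s·344 + t·72 = r:
  row A: (344, 1, 0)   [1·344 + 0·72 = 344]
  row B: (72, 0, 1)   [0·344 + 1·72 = 72]
  344 = 4·72 + 56   → row C = row A − 4·row B = (56, 1, −4)   [check: 1·344 − 4·72 = 56]
  72 = 1·56 + 16   → row D = row B − 1·row C = (16, −1, 5)   [check: −1·344 + 5·72 = 16]
  56 = 3·16 + 8   → row E = row C − 3·row D = (8, 4, −19)   [check: 4·344 − 19·72 = 8]
  16 = 2·8 + 0   → remainder 0, stop. gcd = 8 (last nonzero row E).
So gcd(72, 344) = 8, with Bézout identity 4·344 − 19·72 = 8. Containment (⊇): the Bézout identity exhibits 8 as an element of (72, 344), giving (8) ⊆ (72, 344). Containment (⊆): since 8 | 72 and 8 | 344 (72 = 8·9, 344 = 8·43), every Z-linear combination of 72 and 344 is divisible by 8, so (72, 344) ⊆ (8). Therefore (72, 344) = (8), d = 8.

Final answer: (72, 344) = (8); d = 8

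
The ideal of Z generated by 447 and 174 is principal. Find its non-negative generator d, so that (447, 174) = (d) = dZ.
(447, 174) = (3); d = 3

In the PID Z, (a, b) is generated by gcd(a, b). Compute gcd(447, 174) with the extended Euclidean algorithm, tracking rows (r, s, t) with s·447 + t·174 = r:
  row A: (447, 1, 0)   [1·447 + 0·174 = 447]
  row B: (174, 0, 1)   [0·447 + 1·174 = 174]
  447 = 2·174 + 99   → row C = row A − 2·row B = (99, 1, −2)   [check: 1·447 − 2·174 = 99]
  174 = 1·99 + 75   → row D = row B − 1·row C = (75, −1, 3)   [check: −1·447 + 3·174 = 75]
  99 = 1·75 + 24   → row E = row C − 1·row D = (24, 2, −5)   [check: 2·447 − 5·174 = 24]
  75 = 3·24 + 3   → row F = row D − 3·row E = (3, −7, 18)   [check: −7·447 + 18·174 = 3]
  24 = 8·3 + 0   → remainder 0, stop. gcd = 3 (last nonzero row F).
So gcd(447, 174) = 3, with Bézout identity −7·447 + 18·174 = 3. Containment (⊇): the Bézout identity exhibits 3 as an element of (447, 174), giving (3) ⊆ (447, 174). Containment (⊆): since 3 | 447 and 3 | 174 (447 = 3·149, 174 = 3·58), every Z-linear combination of 447 and 174 is divisible by 3, so (447, 174) ⊆ (3). Therefore (447, 174) = (3), d = 3.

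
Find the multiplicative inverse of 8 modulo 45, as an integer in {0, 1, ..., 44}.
Apply the extended Euclidean algorithm to (45, 8), tracking rows (r, s, t) with s·45 + t·8 = r. Each division r_prev = q·r_cur + r_new produces the new row as (previous row) − q·(current row):
  row A: (45, 1, 0)   [1·45 + 0·8 = 45]
  row B: (8, 0, 1)   [0·45 + 1·8 = 8]
  45 = 5·8 + 5   → row C = row A − 5·row B = (5, 1, −5)   [check: 1·45 − 5·8 = 5]
  8 = 1·5 + 3   → row D = row B − 1·row C = (3, −1, 6)   [check: −1·45 + 6·8 = 3]
  5 = 1·3 + 2   → row E = row C − 1·row D = (2, 2, −11)   [check: 2·45 − 11·8 = 2]
  3 = 1·2 + 1   → row F = row D − 1·row E = (1, −3, 17)   [check: −3·45 + 17·8 = 1]
  2 = 2·1 + 0   → remainder 0, stop. gcd = 1 (last nonzero row F).
The gcd is 1, so 8 is invertible mod 45. The last nonzero row gives −3·45 + 17·8 = 1, so t = 17. So 8^(−1) ≡ 17 (mod 45). Verify: 8 · 17 = 136 ≡ 1 (mod 45). ✓

Final answer: 8^(−1) ≡ 17 (mod 45)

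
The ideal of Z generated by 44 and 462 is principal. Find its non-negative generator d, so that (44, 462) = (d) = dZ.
In the PID Z, (a, b) is generated by gcd(a, b). Compute gcd(462, 44) with the extended Euclidean algorithm, tracking rows (r, s, t) with s·462 + t·44 = r:
  row A: (462, 1, 0)   [1·462 + 0·44 = 462]
  row B: (44, 0, 1)   [0·462 + 1·44 = 44]
  462 = 10·44 + 22   → row C = row A − 10·row B = (22, 1, −10)   [check: 1·462 − 10·44 = 22]
  44 = 2·22 + 0   → remainder 0, stop. gcd = 22 (last nonzero row C).
So gcd(44, 462) = 22, with Bézout identity 1·462 − 10·44 = 22. Containment (⊇): the Bézout identity exhibits 22 as an element of (44, 462), giving (22) ⊆ (44, 462). Containment (⊆): since 22 | 44 and 22 | 462 (44 = 22·2, 462 = 22·21), every Z-linear combination of 44 and 462 is divisible by 22, so (44, 462) ⊆ (22). Therefore (44, 462) = (22), d = 22.

Final answer: (44, 462) = (22); d = 22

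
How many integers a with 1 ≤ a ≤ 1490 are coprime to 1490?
The number of a ∈ {1, ..., 1490} with gcd(a, 1490) = 1 is by definition Euler's totient φ(1490). φ is multiplicative, with φ(p^e) = p^e − p^(e−1). Factorise 1490 = 2 · 5 · 149. Then
  φ(1490) = (2 − 1) · (5 − 1) · (149 − 1) = 1 · 4 · 148 = 592.
So there are 592 such integers.

Final answer: 592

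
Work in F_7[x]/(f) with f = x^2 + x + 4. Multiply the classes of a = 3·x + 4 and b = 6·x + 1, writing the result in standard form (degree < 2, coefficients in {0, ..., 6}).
Multiply as integer polynomials: a · b = 18·x^2 + 27·x + 4. Reducing coefficients mod 7: a · b ≡ 4·x^2 + 6·x + 4. Now divide by f(x) = x^2 + x + 4 in F_7[x], eliminating the leading term at each step:
  leading term 4·x^2: subtract (4)·f(x) = 4·x^2 + 4·x + 2, leaving 2·x + 2 (coefficients mod 7)
The degree is now < 2, so this is the remainder. Hence a · b ≡ 2·x + 2 in F_7[x]/(f).

Final answer: a · b ≡ 2·x + 2 (mod f(x))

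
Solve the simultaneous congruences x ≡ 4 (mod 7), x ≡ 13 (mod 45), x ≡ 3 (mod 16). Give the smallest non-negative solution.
x ≡ 2083 (mod 5040); the representative in [0, 5040) is 2083

The moduli 7, 45, 16 are pairwise coprime, so by the CRT there is a unique solution mod 7·45·16 = 5040.
Solve by successive substitution. Start with x ≡ 4 (mod 7).
  Combine with x ≡ 13 (mod 45): write x = 4 + 7·t and require 4 + 7·t ≡ 13 (mod 45), i.e. 7·t ≡ 13 − 4 ≡ 9 (mod 45). Since 7^(−1) ≡ 13 (mod 45), t ≡ 13·9 ≡ 27 (mod 45). So x ≡ 4 + 7·27 = 193 (mod 315).
  Combine with x ≡ 3 (mod 16): write x = 193 + 315·t and require 193 + 315·t ≡ 3 (mod 16), i.e. 315·t ≡ 3 − 193 ≡ 2 (mod 16). Since 315^(−1) ≡ 3 (mod 16) (315 ≡ 11 (mod 16)), t ≡ 3·2 ≡ 6 (mod 16). So x ≡ 193 + 315·6 = 2083 (mod 5040).
Unique solution in [0, 5040): x = 2083.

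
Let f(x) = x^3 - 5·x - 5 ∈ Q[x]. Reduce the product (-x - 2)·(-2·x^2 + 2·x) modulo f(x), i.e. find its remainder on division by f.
First multiply in Q[x] without reducing: a · b = 2·x^3 + 2·x^2 - 4·x. Now divide by f(x) = x^3 - 5·x - 5, eliminating the leading term at each step:
  leading term 2·x^3: subtract (2)·f(x) = 2·x^3 - 10·x - 10, leaving 2·x^2 + 6·x + 10
The degree is now < 3, so this is the remainder. Hence a · b ≡ 2·x^2 + 6·x + 10 in Q[x]/(f).

Final answer: a · b ≡ 2·x^2 + 6·x + 10 (mod f(x))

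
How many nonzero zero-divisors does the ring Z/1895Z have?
In Z/1895Z each nonzero element is either a unit (gcd with 1895 is 1) or a zero-divisor (gcd > 1). The number of units is φ(1895): factorise 1895 = 5 · 379, so φ(1895) = (5 − 1) · (379 − 1) = 4 · 378 = 1512. The nonzero elements number 1895 − 1 = 1894. Hence the nonzero zero-divisors number 1894 − 1512 = 382.

Final answer: Z/1895Z has 382 nonzero zero-divisors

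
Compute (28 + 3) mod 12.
7

Reduce the summands first: 28 ≡ 4 (mod 12), so 28 + 3 ≡ 4 + 3 (mod 12). 4 + 3 = 7; 7 = 0·12 + 7, so (28 + 3) mod 12 = 7.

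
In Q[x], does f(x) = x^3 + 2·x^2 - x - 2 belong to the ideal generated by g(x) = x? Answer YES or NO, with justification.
NO

In Q[x] the ideal (g) consists of all multiples of g, so f ∈ (g) iff g | f, i.e. iff the remainder of f on division by g is 0. Divide f by g (g is monic, so eliminate the leading term of the running remainder at each step):
  leading term x^3: subtract (x^2)·g(x) = x^3, leaving 2·x^2 - x - 2
  leading term 2·x^2: subtract (2·x)·g(x) = 2·x^2, leaving -x - 2
  leading term -x: subtract (-1)·g(x) = -x, leaving -2
The remainder r(x) = -2 ≠ 0 (and deg r < deg g), so g ∤ f, i.e. f ∉ (g).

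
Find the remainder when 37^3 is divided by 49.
Use repeated squaring. Binary(3) = 11. Walk through the bits of the exponent 3 left-to-right: at each bit after the leading one, square the running value, then multiply by 37 if the bit is 1 (always reducing mod 49):
  bit 1 = 1 (leading): start with 37.
  bit 2 = 1: square 37^2 = 1369 ≡ 46; bit is 1, so multiply 46·37 = 1702 ≡ 36 (mod 49).
Final value: 37^3 ≡ 36 (mod 49).

Final answer: 36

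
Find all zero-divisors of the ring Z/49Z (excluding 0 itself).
nonzero zero-divisors of Z/49Z = {7, 14, 21, 28, 35, 42}

An element a ∈ Z/49Z (with a ≠ 0) is a zero-divisor iff gcd(a, 49) > 1 (because a is a unit precisely when gcd(a, n) = 1, and in Z/nZ every nonzero, non-unit element is a zero-divisor). Scan a = 1, ..., 48 and keep those with gcd(a, 49) > 1:
  gcd(7, 49) = 7, gcd(14, 49) = 7, gcd(21, 49) = 7, gcd(28, 49) = 7, gcd(35, 49) = 7, gcd(42, 49) = 7.
All other a ∈ {1, ..., 48} have gcd(a, 49) = 1 and are units. So the nonzero zero-divisors are exactly the 6 values of a appearing in this scan.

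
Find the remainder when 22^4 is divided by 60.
Use repeated squaring. Binary(4) = 100. Walk through the bits of the exponent 4 left-to-right: at each bit after the leading one, square the running value, then multiply by 22 if the bit is 1 (always reducing mod 60):
  bit 1 = 1 (leading): start with 22.
  bit 2 = 0: square 22^2 = 484 ≡ 4 (mod 60).
  bit 3 = 0: square 4^2 = 16 (mod 60).
Final value: 22^4 ≡ 16 (mod 60).

Final answer: 16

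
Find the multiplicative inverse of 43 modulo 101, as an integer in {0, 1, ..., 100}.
Apply the extended Euclidean algorithm to (101, 43), tracking rows (r, s, t) with s·101 + t·43 = r. Each division r_prev = q·r_cur + r_new produces the new row as (previous row) − q·(current row):
  row A: (101, 1, 0)   [1·101 + 0·43 = 101]
  row B: (43, 0, 1)   [0·101 + 1·43 = 43]
  101 = 2·43 + 15   → row C = row A − 2·row B = (15, 1, −2)   [check: 1·101 − 2·43 = 15]
  43 = 2·15 + 13   → row D = row B − 2·row C = (13, −2, 5)   [check: −2·101 + 5·43 = 13]
  15 = 1·13 + 2   → row E = row C − 1·row D = (2, 3, −7)   [check: 3·101 − 7·43 = 2]
  13 = 6·2 + 1   → row F = row D − 6·row E = (1, −20, 47)   [check: −20·101 + 47·43 = 1]
  2 = 2·1 + 0   → remainder 0, stop. gcd = 1 (last nonzero row F).
The gcd is 1, so 43 is invertible mod 101. The last nonzero row gives −20·101 + 47·43 = 1, so t = 47. So 43^(−1) ≡ 47 (mod 101). Verify: 43 · 47 = 2021 ≡ 1 (mod 101). ✓

Final answer: 43^(−1) ≡ 47 (mod 101)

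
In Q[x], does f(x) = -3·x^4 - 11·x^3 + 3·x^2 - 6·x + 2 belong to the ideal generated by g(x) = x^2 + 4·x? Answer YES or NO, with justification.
In Q[x] the ideal (g) consists of all multiples of g, so f ∈ (g) iff g | f, i.e. iff the remainder of f on division by g is 0. Divide f by g (g is monic, so eliminate the leading term of the running remainder at each step):
  leading term -3·x^4: subtract (-3·x^2)·g(x) = -3·x^4 - 12·x^3, leaving x^3 + 3·x^2 - 6·x + 2
  leading term x^3: subtract (x)·g(x) = x^3 + 4·x^2, leaving -x^2 - 6·x + 2
  leading term -x^2: subtract (-1)·g(x) = -x^2 - 4·x, leaving 2 - 2·x
The remainder r(x) = 2 - 2·x ≠ 0 (and deg r < deg g), so g ∤ f, i.e. f ∉ (g).

Final answer: NO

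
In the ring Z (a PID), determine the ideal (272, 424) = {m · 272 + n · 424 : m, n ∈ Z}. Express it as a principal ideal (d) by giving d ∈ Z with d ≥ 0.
In the PID Z, (a, b) is generated by gcd(a, b). Compute gcd(424, 272) with the extended Euclidean algorithm, tracking rows (r, s, t) with s·424 + t·272 = r:
  row A: (424, 1, 0)   [1·424 + 0·272 = 424]
  row B: (272, 0, 1)   [0·424 + 1·272 = 272]
  424 = 1·272 + 152   → row C = row A − 1·row B = (152, 1, −1)   [check: 1·424 − 1·272 = 152]
  272 = 1·152 + 120   → row D = row B − 1·row C = (120, −1, 2)   [check: −1·424 + 2·272 = 120]
  152 = 1·120 + 32   → row E = row C − 1·row D = (32, 2, −3)   [check: 2·424 − 3·272 = 32]
  120 = 3·32 + 24   → row F = row D − 3·row E = (24, −7, 11)   [check: −7·424 + 11·272 = 24]
  32 = 1·24 + 8   → row G = row E − 1·row F = (8, 9, −14)   [check: 9·424 − 14·272 = 8]
  24 = 3·8 + 0   → remainder 0, stop. gcd = 8 (last nonzero row G).
So gcd(272, 424) = 8, with Bézout identity 9·424 − 14·272 = 8. Containment (⊇): the Bézout identity exhibits 8 as an element of (272, 424), giving (8) ⊆ (272, 424). Containment (⊆): since 8 | 272 and 8 | 424 (272 = 8·34, 424 = 8·53), every Z-linear combination of 272 and 424 is divisible by 8, so (272, 424) ⊆ (8). Therefore (272, 424) = (8), d = 8.

Final answer: (272, 424) = (8); d = 8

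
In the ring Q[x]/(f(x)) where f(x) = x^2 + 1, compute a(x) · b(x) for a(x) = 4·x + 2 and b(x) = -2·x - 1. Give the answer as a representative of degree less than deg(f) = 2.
First multiply in Q[x] without reducing: a · b = -8·x^2 - 8·x - 2. Now divide by f(x) = x^2 + 1, eliminating the leading term at each step:
  leading term -8·x^2: subtract (-8)·f(x) = -8·x^2 - 8, leaving 6 - 8·x
The degree is now < 2, so this is the remainder. Hence a · b ≡ 6 - 8·x in Q[x]/(f).

Final answer: a · b ≡ 6 - 8·x (mod f(x))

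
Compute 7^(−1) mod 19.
7^(−1) ≡ 11 (mod 19)

Apply the extended Euclidean algorithm to (19, 7), tracking rows (r, s, t) with s·19 + t·7 = r. Each division r_prev = q·r_cur + r_new produces the new row as (previous row) − q·(current row):
  row A: (19, 1, 0)   [1·19 + 0·7 = 19]
  row B: (7, 0, 1)   [0·19 + 1·7 = 7]
  19 = 2·7 + 5   → row C = row A − 2·row B = (5, 1, −2)   [check: 1·19 − 2·7 = 5]
  7 = 1·5 + 2   → row D = row B − 1·row C = (2, −1, 3)   [check: −1·19 + 3·7 = 2]
  5 = 2·2 + 1   → row E = row C − 2·row D = (1, 3, −8)   [check: 3·19 − 8·7 = 1]
  2 = 2·1 + 0   → remainder 0, stop. gcd = 1 (last nonzero row E).
The gcd is 1, so 7 is invertible mod 19. The last nonzero row gives 3·19 − 8·7 = 1, so t = −8. So 7^(−1) ≡ −8 ≡ 11 (mod 19). Verify: 7 · 11 = 77 ≡ 1 (mod 19). ✓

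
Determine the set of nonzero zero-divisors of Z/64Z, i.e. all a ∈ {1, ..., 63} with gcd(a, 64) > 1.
nonzero zero-divisors of Z/64Z = {2, 4, 6, 8, 10, 12, 14, 16, 18, 20, 22, 24, 26, 28, 30, 32, 34, 36, 38, 40, 42, 44, 46, 48, 50, 52, 54, 56, 58, 60, 62}

An element a ∈ Z/64Z (with a ≠ 0) is a zero-divisor iff gcd(a, 64) > 1 (because a is a unit precisely when gcd(a, n) = 1, and in Z/nZ every nonzero, non-unit element is a zero-divisor). Scan a = 1, ..., 63 and keep those with gcd(a, 64) > 1:
  gcd(2, 64) = 2, gcd(4, 64) = 4, gcd(6, 64) = 2, gcd(8, 64) = 8, gcd(10, 64) = 2, gcd(12, 64) = 4, gcd(14, 64) = 2, gcd(16, 64) = 16, gcd(18, 64) = 2, gcd(20, 64) = 4, gcd(22, 64) = 2, gcd(24, 64) = 8, gcd(26, 64) = 2, gcd(28, 64) = 4, gcd(30, 64) = 2, gcd(32, 64) = 32, gcd(34, 64) = 2, gcd(36, 64) = 4, gcd(38, 64) = 2, gcd(40, 64) = 8, gcd(42, 64) = 2, gcd(44, 64) = 4, gcd(46, 64) = 2, gcd(48, 64) = 16, gcd(50, 64) = 2, gcd(52, 64) = 4, gcd(54, 64) = 2, gcd(56, 64) = 8, gcd(58, 64) = 2, gcd(60, 64) = 4, gcd(62, 64) = 2.
All other a ∈ {1, ..., 63} have gcd(a, 64) = 1 and are units. So the nonzero zero-divisors are exactly the 31 values of a appearing in this scan.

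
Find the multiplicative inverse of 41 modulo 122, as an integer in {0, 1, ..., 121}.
41^(−1) ≡ 3 (mod 122)

Apply the extended Euclidean algorithm to (122, 41), tracking rows (r, s, t) with s·122 + t·41 = r. Each division r_prev = q·r_cur + r_new produces the new row as (previous row) − q·(current row):
  row A: (122, 1, 0)   [1·122 + 0·41 = 122]
  row B: (41, 0, 1)   [0·122 + 1·41 = 41]
  122 = 2·41 + 40   → row C = row A − 2·row B = (40, 1, −2)   [check: 1·122 − 2·41 = 40]
  41 = 1·40 + 1   → row D = row B − 1·row C = (1, −1, 3)   [check: −1·122 + 3·41 = 1]
  40 = 40·1 + 0   → remainder 0, stop. gcd = 1 (last nonzero row D).
The gcd is 1, so 41 is invertible mod 122. The last nonzero row gives −1·122 + 3·41 = 1, so t = 3. So 41^(−1) ≡ 3 (mod 122). Verify: 41 · 3 = 123 ≡ 1 (mod 122). ✓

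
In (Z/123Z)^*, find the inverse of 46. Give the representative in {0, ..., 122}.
Apply the extended Euclidean algorithm to (123, 46), tracking rows (r, s, t) with s·123 + t·46 = r. Each division r_prev = q·r_cur + r_new produces the new row as (previous row) − q·(current row):
  row A: (123, 1, 0)   [1·123 + 0·46 = 123]
  row B: (46, 0, 1)   [0·123 + 1·46 = 46]
  123 = 2·46 + 31   → row C = row A − 2·row B = (31, 1, −2)   [check: 1·123 − 2·46 = 31]
  46 = 1·31 + 15   → row D = row B − 1·row C = (15, −1, 3)   [check: −1·123 + 3·46 = 15]
  31 = 2·15 + 1   → row E = row C − 2·row D = (1, 3, −8)   [check: 3·123 − 8·46 = 1]
  15 = 15·1 + 0   → remainder 0, stop. gcd = 1 (last nonzero row E).
The gcd is 1, so 46 is invertible mod 123. The last nonzero row gives 3·123 − 8·46 = 1, so t = −8. So 46^(−1) ≡ −8 ≡ 115 (mod 123). Verify: 46 · 115 = 5290 ≡ 1 (mod 123). ✓

Final answer: 46^(−1) ≡ 115 (mod 123)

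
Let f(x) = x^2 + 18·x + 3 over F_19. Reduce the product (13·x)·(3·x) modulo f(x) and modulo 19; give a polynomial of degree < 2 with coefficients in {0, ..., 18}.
a · b ≡ x + 16 (mod f(x))

Multiply as integer polynomials: a · b = 39·x^2. Reducing coefficients mod 19: a · b ≡ x^2. Now divide by f(x) = x^2 + 18·x + 3 in F_19[x], eliminating the leading term at each step:
  leading term x^2: subtract (1)·f(x) = x^2 + 18·x + 3, leaving x + 16 (coefficients mod 19)
The degree is now < 2, so this is the remainder. Hence a · b ≡ x + 16 in F_19[x]/(f).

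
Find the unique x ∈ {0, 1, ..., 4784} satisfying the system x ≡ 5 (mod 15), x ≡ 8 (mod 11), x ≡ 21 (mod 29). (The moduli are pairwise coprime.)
x ≡ 1790 (mod 4785); the representative in [0, 4785) is 1790

The moduli 15, 11, 29 are pairwise coprime, so by the CRT there is a unique solution mod 15·11·29 = 4785.
Solve by successive substitution. Start with x ≡ 5 (mod 15).
  Combine with x ≡ 8 (mod 11): write x = 5 + 15·t and require 5 + 15·t ≡ 8 (mod 11), i.e. 15·t ≡ 8 − 5 ≡ 3 (mod 11). Since 15^(−1) ≡ 3 (mod 11) (15 ≡ 4 (mod 11)), t ≡ 3·3 ≡ 9 (mod 11). So x ≡ 5 + 15·9 = 140 (mod 165).
  Combine with x ≡ 21 (mod 29): write x = 140 + 165·t and require 140 + 165·t ≡ 21 (mod 29), i.e. 165·t ≡ 21 − 140 ≡ 26 (mod 29). Since 165^(−1) ≡ 16 (mod 29) (165 ≡ 20 (mod 29)), t ≡ 16·26 ≡ 10 (mod 29). So x ≡ 140 + 165·10 = 1790 (mod 4785).
Unique solution in [0, 4785): x = 1790.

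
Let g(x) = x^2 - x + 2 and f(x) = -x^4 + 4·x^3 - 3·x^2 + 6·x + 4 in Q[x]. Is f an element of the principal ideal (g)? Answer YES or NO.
In Q[x] the ideal (g) consists of all multiples of g, so f ∈ (g) iff g | f, i.e. iff the remainder of f on division by g is 0. Divide f by g (g is monic, so eliminate the leading term of the running remainder at each step):
  leading term -x^4: subtract (-x^2)·g(x) = -x^4 + x^3 - 2·x^2, leaving 3·x^3 - x^2 + 6·x + 4
  leading term 3·x^3: subtract (3·x)·g(x) = 3·x^3 - 3·x^2 + 6·x, leaving 2·x^2 + 4
  leading term 2·x^2: subtract (2)·g(x) = 2·x^2 - 2·x + 4, leaving 2·x
The remainder r(x) = 2·x ≠ 0 (and deg r < deg g), so g ∤ f, i.e. f ∉ (g).

Final answer: NO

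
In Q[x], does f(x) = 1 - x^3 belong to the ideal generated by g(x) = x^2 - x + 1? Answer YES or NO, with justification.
In Q[x] the ideal (g) consists of all multiples of g, so f ∈ (g) iff g | f, i.e. iff the remainder of f on division by g is 0. Divide f by g (g is monic, so eliminate the leading term of the running remainder at each step):
  leading term -x^3: subtract (-x)·g(x) = -x^3 + x^2 - x, leaving -x^2 + x + 1
  leading term -x^2: subtract (-1)·g(x) = -x^2 + x - 1, leaving 2
The remainder r(x) = 2 ≠ 0 (and deg r < deg g), so g ∤ f, i.e. f ∉ (g).

Final answer: NO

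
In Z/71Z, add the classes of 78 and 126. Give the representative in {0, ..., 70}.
Reduce the summands first: 78 ≡ 7, 126 ≡ 55 (mod 71), so 78 + 126 ≡ 7 + 55 (mod 71). 7 + 55 = 62; 62 = 0·71 + 62, so (78 + 126) mod 71 = 62.

Final answer: 62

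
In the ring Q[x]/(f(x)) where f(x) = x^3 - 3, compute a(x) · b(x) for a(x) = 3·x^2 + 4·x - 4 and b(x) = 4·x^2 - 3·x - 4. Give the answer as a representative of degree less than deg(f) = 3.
a · b ≡ -40·x^2 + 32·x + 37 (mod f(x))

First multiply in Q[x] without reducing: a · b = 12·x^4 + 7·x^3 - 40·x^2 - 4·x + 16. Now divide by f(x) = x^3 - 3, eliminating the leading term at each step:
  leading term 12·x^4: subtract (12·x)·f(x) = 12·x^4 - 36·x, leaving 7·x^3 - 40·x^2 + 32·x + 16
  leading term 7·x^3: subtract (7)·f(x) = 7·x^3 - 21, leaving -40·x^2 + 32·x + 37
The degree is now < 3, so this is the remainder. Hence a · b ≡ -40·x^2 + 32·x + 37 in Q[x]/(f).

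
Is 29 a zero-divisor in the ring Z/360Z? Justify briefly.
NO

gcd(29, 360) = 1, so 29 is a unit in Z/360Z (it has a multiplicative inverse). A unit cannot be a zero-divisor: if 29·b ≡ 0 then multiplying both sides by 29^(−1) gives b ≡ 0. So 29 is not a zero-divisor.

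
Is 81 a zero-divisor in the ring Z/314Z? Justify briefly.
gcd(81, 314) = 1, so 81 is a unit in Z/314Z (it has a multiplicative inverse). A unit cannot be a zero-divisor: if 81·b ≡ 0 then multiplying both sides by 81^(−1) gives b ≡ 0. So 81 is not a zero-divisor.

Final answer: NO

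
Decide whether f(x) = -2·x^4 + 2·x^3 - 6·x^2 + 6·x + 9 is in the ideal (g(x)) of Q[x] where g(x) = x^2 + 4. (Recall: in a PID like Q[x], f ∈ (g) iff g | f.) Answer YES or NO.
NO

In Q[x] the ideal (g) consists of all multiples of g, so f ∈ (g) iff g | f, i.e. iff the remainder of f on division by g is 0. Divide f by g (g is monic, so eliminate the leading term of the running remainder at each step):
  leading term -2·x^4: subtract (-2·x^2)·g(x) = -2·x^4 - 8·x^2, leaving 2·x^3 + 2·x^2 + 6·x + 9
  leading term 2·x^3: subtract (2·x)·g(x) = 2·x^3 + 8·x, leaving 2·x^2 - 2·x + 9
  leading term 2·x^2: subtract (2)·g(x) = 2·x^2 + 8, leaving 1 - 2·x
The remainder r(x) = 1 - 2·x ≠ 0 (and deg r < deg g), so g ∤ f, i.e. f ∉ (g).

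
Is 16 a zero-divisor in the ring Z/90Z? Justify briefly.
gcd(16, 90) = 2 > 1, so 16 is not a unit in Z/90Z. In Z/nZ every nonzero non-unit is a zero-divisor: explicitly, take b = 90/gcd = 45 ≠ 0 (mod 90); then 16·45 = 720 = 8·90, i.e. 16·45 ≡ 0 (mod 90). So 16 is a zero-divisor.

Final answer: YES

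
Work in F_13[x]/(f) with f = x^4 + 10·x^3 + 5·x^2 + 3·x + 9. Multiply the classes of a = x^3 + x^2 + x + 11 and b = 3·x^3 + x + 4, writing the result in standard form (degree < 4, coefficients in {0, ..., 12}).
a · b ≡ 5·x^3 + 12·x^2 + x + 1 (mod f(x))

Multiply as integer polynomials: a · b = 3·x^6 + 3·x^5 + 4·x^4 + 38·x^3 + 5·x^2 + 15·x + 44. Reducing coefficients mod 13: a · b ≡ 3·x^6 + 3·x^5 + 4·x^4 + 12·x^3 + 5·x^2 + 2·x + 5. Now divide by f(x) = x^4 + 10·x^3 + 5·x^2 + 3·x + 9 in F_13[x], eliminating the leading term at each step:
  leading term 3·x^6: subtract (3·x^2)·f(x) = 3·x^6 + 4·x^5 + 2·x^4 + 9·x^3 + x^2, leaving 12·x^5 + 2·x^4 + 3·x^3 + 4·x^2 + 2·x + 5 (coefficients mod 13)
  leading term 12·x^5: subtract (12·x)·f(x) = 12·x^5 + 3·x^4 + 8·x^3 + 10·x^2 + 4·x, leaving 12·x^4 + 8·x^3 + 7·x^2 + 11·x + 5 (coefficients mod 13)
  leading term 12·x^4: subtract (12)·f(x) = 12·x^4 + 3·x^3 + 8·x^2 + 10·x + 4, leaving 5·x^3 + 12·x^2 + x + 1 (coefficients mod 13)
The degree is now < 4, so this is the remainder. Hence a · b ≡ 5·x^3 + 12·x^2 + x + 1 in F_13[x]/(f).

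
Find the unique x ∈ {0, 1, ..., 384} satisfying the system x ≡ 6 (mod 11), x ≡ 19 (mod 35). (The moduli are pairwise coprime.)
The moduli 11, 35 are pairwise coprime, so by the CRT there is a unique solution mod 11·35 = 385.
Solve by successive substitution. Start with x ≡ 6 (mod 11).
  Combine with x ≡ 19 (mod 35): write x = 6 + 11·t and require 6 + 11·t ≡ 19 (mod 35), i.e. 11·t ≡ 19 − 6 ≡ 13 (mod 35). Since 11^(−1) ≡ 16 (mod 35), t ≡ 16·13 ≡ 33 (mod 35). So x ≡ 6 + 11·33 = 369 (mod 385).
Unique solution in [0, 385): x = 369.

Final answer: x ≡ 369 (mod 385); the representative in [0, 385) is 369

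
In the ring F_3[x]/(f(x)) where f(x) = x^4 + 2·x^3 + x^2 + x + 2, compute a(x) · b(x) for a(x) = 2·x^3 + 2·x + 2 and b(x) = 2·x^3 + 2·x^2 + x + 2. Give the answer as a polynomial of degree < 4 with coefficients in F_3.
a · b ≡ x^3 + x^2 + x + 2 (mod f(x))

Multiply as integer polynomials: a · b = 4·x^6 + 4·x^5 + 6·x^4 + 12·x^3 + 6·x^2 + 6·x + 4. Reducing coefficients mod 3: a · b ≡ x^6 + x^5 + 1. Now divide by f(x) = x^4 + 2·x^3 + x^2 + x + 2 in F_3[x], eliminating the leading term at each step:
  leading term x^6: subtract (x^2)·f(x) = x^6 + 2·x^5 + x^4 + x^3 + 2·x^2, leaving 2·x^5 + 2·x^4 + 2·x^3 + x^2 + 1 (coefficients mod 3)
  leading term 2·x^5: subtract (2·x)·f(x) = 2·x^5 + x^4 + 2·x^3 + 2·x^2 + x, leaving x^4 + 2·x^2 + 2·x + 1 (coefficients mod 3)
  leading term x^4: subtract (1)·f(x) = x^4 + 2·x^3 + x^2 + x + 2, leaving x^3 + x^2 + x + 2 (coefficients mod 3)
The degree is now < 4, so this is the remainder. Hence a · b ≡ x^3 + x^2 + x + 2 in F_3[x]/(f).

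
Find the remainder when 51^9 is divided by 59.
15

Use repeated squaring. Binary(9) = 1001. Walk through the bits of the exponent 9 left-to-right: at each bit after the leading one, square the running value, then multiply by 51 if the bit is 1 (always reducing mod 59):
  bit 1 = 1 (leading): start with 51.
  bit 2 = 0: square 51^2 = 2601 ≡ 5 (mod 59).
  bit 3 = 0: square 5^2 = 25 (mod 59).
  bit 4 = 1: square 25^2 = 625 ≡ 35; bit is 1, so multiply 35·51 = 1785 ≡ 15 (mod 59).
Final value: 51^9 ≡ 15 (mod 59).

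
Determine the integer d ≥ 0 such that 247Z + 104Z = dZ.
In the PID Z, (a, b) is generated by gcd(a, b). Compute gcd(247, 104) with the extended Euclidean algorithm, tracking rows (r, s, t) with s·247 + t·104 = r:
  row A: (247, 1, 0)   [1·247 + 0·104 = 247]
  row B: (104, 0, 1)   [0·247 + 1·104 = 104]
  247 = 2·104 + 39   → row C = row A − 2·row B = (39, 1, −2)   [check: 1·247 − 2·104 = 39]
  104 = 2·39 + 26   → row D = row B − 2·row C = (26, −2, 5)   [check: −2·247 + 5·104 = 26]
  39 = 1·26 + 13   → row E = row C − 1·row D = (13, 3, −7)   [check: 3·247 − 7·104 = 13]
  26 = 2·13 + 0   → remainder 0, stop. gcd = 13 (last nonzero row E).
So gcd(247, 104) = 13, with Bézout identity 3·247 − 7·104 = 13. Containment (⊇): the Bézout identity exhibits 13 as an element of (247, 104), giving (13) ⊆ (247, 104). Containment (⊆): since 13 | 247 and 13 | 104 (247 = 13·19, 104 = 13·8), every Z-linear combination of 247 and 104 is divisible by 13, so (247, 104) ⊆ (13). Therefore (247, 104) = (13), d = 13.

Final answer: (247, 104) = (13); d = 13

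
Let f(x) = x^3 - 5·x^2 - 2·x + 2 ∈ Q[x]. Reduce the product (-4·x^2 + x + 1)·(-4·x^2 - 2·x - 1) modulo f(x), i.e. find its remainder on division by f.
a · b ≡ 450·x^2 + 133·x - 169 (mod f(x))

First multiply in Q[x] without reducing: a · b = 16·x^4 + 4·x^3 - 2·x^2 - 3·x - 1. Now divide by f(x) = x^3 - 5·x^2 - 2·x + 2, eliminating the leading term at each step:
  leading term 16·x^4: subtract (16·x)·f(x) = 16·x^4 - 80·x^3 - 32·x^2 + 32·x, leaving 84·x^3 + 30·x^2 - 35·x - 1
  leading term 84·x^3: subtract (84)·f(x) = 84·x^3 - 420·x^2 - 168·x + 168, leaving 450·x^2 + 133·x - 169
The degree is now < 3, so this is the remainder. Hence a · b ≡ 450·x^2 + 133·x - 169 in Q[x]/(f).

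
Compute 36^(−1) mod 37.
36^(−1) ≡ 36 (mod 37)

Apply the extended Euclidean algorithm to (37, 36), tracking rows (r, s, t) with s·37 + t·36 = r. Each division r_prev = q·r_cur + r_new produces the new row as (previous row) − q·(current row):
  row A: (37, 1, 0)   [1·37 + 0·36 = 37]
  row B: (36, 0, 1)   [0·37 + 1·36 = 36]
  37 = 1·36 + 1   → row C = row A − 1·row B = (1, 1, −1)   [check: 1·37 − 1·36 = 1]
  36 = 36·1 + 0   → remainder 0, stop. gcd = 1 (last nonzero row C).
The gcd is 1, so 36 is invertible mod 37. The last nonzero row gives 1·37 − 1·36 = 1, so t = −1. So 36^(−1) ≡ −1 ≡ 36 (mod 37). Verify: 36 · 36 = 1296 ≡ 1 (mod 37). ✓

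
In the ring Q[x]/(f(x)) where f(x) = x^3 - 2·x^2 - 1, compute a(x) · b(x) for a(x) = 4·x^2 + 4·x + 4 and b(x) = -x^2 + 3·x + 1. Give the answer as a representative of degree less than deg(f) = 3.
a · b ≡ 12·x^2 + 12·x + 4 (mod f(x))

First multiply in Q[x] without reducing: a · b = -4·x^4 + 8·x^3 + 12·x^2 + 16·x + 4. Now divide by f(x) = x^3 - 2·x^2 - 1, eliminating the leading term at each step:
  leading term -4·x^4: subtract (-4·x)·f(x) = -4·x^4 + 8·x^3 + 4·x, leaving 12·x^2 + 12·x + 4
The degree is now < 3, so this is the remainder. Hence a · b ≡ 12·x^2 + 12·x + 4 in Q[x]/(f).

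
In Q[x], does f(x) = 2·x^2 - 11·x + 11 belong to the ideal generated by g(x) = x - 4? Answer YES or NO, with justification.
NO

In Q[x] the ideal (g) consists of all multiples of g, so f ∈ (g) iff g | f, i.e. iff the remainder of f on division by g is 0. Divide f by g (g is monic, so eliminate the leading term of the running remainder at each step):
  leading term 2·x^2: subtract (2·x)·g(x) = 2·x^2 - 8·x, leaving 11 - 3·x
  leading term -3·x: subtract (-3)·g(x) = 12 - 3·x, leaving -1
The remainder r(x) = -1 ≠ 0 (and deg r < deg g), so g ∤ f, i.e. f ∉ (g).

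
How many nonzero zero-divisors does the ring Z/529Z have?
In Z/529Z each nonzero element is either a unit (gcd with 529 is 1) or a zero-divisor (gcd > 1). The number of units is φ(529): factorise 529 = 23^2, so φ(529) = (23^2 − 23^1) = 506 = 506. The nonzero elements number 529 − 1 = 528. Hence the nonzero zero-divisors number 528 − 506 = 22.

Final answer: Z/529Z has 22 nonzero zero-divisors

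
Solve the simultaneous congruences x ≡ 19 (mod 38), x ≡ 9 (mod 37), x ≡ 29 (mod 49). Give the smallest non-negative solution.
The moduli 38, 37, 49 are pairwise coprime, so by the CRT there is a unique solution mod 38·37·49 = 68894.
Solve by successive substitution. Start with x ≡ 19 (mod 38).
  Combine with x ≡ 9 (mod 37): write x = 19 + 38·t and require 19 + 38·t ≡ 9 (mod 37), i.e. 38·t ≡ 9 − 19 ≡ 27 (mod 37). Since 38^(−1) ≡ 1 (mod 37) (38 ≡ 1 (mod 37)), t ≡ 1·27 ≡ 27 (mod 37). So x ≡ 19 + 38·27 = 1045 (mod 1406).
  Combine with x ≡ 29 (mod 49): write x = 1045 + 1406·t and require 1045 + 1406·t ≡ 29 (mod 49), i.e. 1406·t ≡ 29 − 1045 ≡ 13 (mod 49). Since 1406^(−1) ≡ 13 (mod 49) (1406 ≡ 34 (mod 49)), t ≡ 13·13 ≡ 22 (mod 49). So x ≡ 1045 + 1406·22 = 31977 (mod 68894).
Unique solution in [0, 68894): x = 31977.

Final answer: x ≡ 31977 (mod 68894); the representative in [0, 68894) is 31977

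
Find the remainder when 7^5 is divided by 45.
Use repeated squaring. Binary(5) = 101. Walk through the bits of the exponent 5 left-to-right: at each bit after the leading one, square the running value, then multiply by 7 if the bit is 1 (always reducing mod 45):
  bit 1 = 1 (leading): start with 7.
  bit 2 = 0: square 7^2 = 49 ≡ 4 (mod 45).
  bit 3 = 1: square 4^2 = 16; bit is 1, so multiply 16·7 = 112 ≡ 22 (mod 45).
Final value: 7^5 ≡ 22 (mod 45).

Final answer: 22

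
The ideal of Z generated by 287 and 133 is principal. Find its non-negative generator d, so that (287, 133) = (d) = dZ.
In the PID Z, (a, b) is generated by gcd(a, b). Compute gcd(287, 133) with the extended Euclidean algorithm, tracking rows (r, s, t) with s·287 + t·133 = r:
  row A: (287, 1, 0)   [1·287 + 0·133 = 287]
  row B: (133, 0, 1)   [0·287 + 1·133 = 133]
  287 = 2·133 + 21   → row C = row A − 2·row B = (21, 1, −2)   [check: 1·287 − 2·133 = 21]
  133 = 6·21 + 7   → row D = row B − 6·row C = (7, −6, 13)   [check: −6·287 + 13·133 = 7]
  21 = 3·7 + 0   → remainder 0, stop. gcd = 7 (last nonzero row D).
So gcd(287, 133) = 7, with Bézout identity −6·287 + 13·133 = 7. Containment (⊇): the Bézout identity exhibits 7 as an element of (287, 133), giving (7) ⊆ (287, 133). Containment (⊆): since 7 | 287 and 7 | 133 (287 = 7·41, 133 = 7·19), every Z-linear combination of 287 and 133 is divisible by 7, so (287, 133) ⊆ (7). Therefore (287, 133) = (7), d = 7.

Final answer: (287, 133) = (7); d = 7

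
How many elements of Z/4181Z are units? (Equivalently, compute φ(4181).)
An element a ∈ Z/4181Z is a unit iff gcd(a, 4181) = 1, so the number of units is φ(4181). φ is multiplicative, with φ(p^e) = p^e − p^(e−1). Factorise 4181 = 37 · 113. Then
  φ(4181) = (37 − 1) · (113 − 1) = 36 · 112 = 4032.

Final answer: Z/4181Z has φ(4181) = 4032 units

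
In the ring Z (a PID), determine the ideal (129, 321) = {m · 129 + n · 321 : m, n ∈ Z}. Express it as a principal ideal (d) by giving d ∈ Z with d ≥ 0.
(129, 321) = (3); d = 3

In the PID Z, (a, b) is generated by gcd(a, b). Compute gcd(321, 129) with the extended Euclidean algorithm, tracking rows (r, s, t) with s·321 + t·129 = r:
  row A: (321, 1, 0)   [1·321 + 0·129 = 321]
  row B: (129, 0, 1)   [0·321 + 1·129 = 129]
  321 = 2·129 + 63   → row C = row A − 2·row B = (63, 1, −2)   [check: 1·321 − 2·129 = 63]
  129 = 2·63 + 3   → row D = row B − 2·row C = (3, −2, 5)   [check: −2·321 + 5·129 = 3]
  63 = 21·3 + 0   → remainder 0, stop. gcd = 3 (last nonzero row D).
So gcd(129, 321) = 3, with Bézout identity −2·321 + 5·129 = 3. Containment (⊇): the Bézout identity exhibits 3 as an element of (129, 321), giving (3) ⊆ (129, 321). Containment (⊆): since 3 | 129 and 3 | 321 (129 = 3·43, 321 = 3·107), every Z-linear combination of 129 and 321 is divisible by 3, so (129, 321) ⊆ (3). Therefore (129, 321) = (3), d = 3.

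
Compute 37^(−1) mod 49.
Apply the extended Euclidean algorithm to (49, 37), tracking rows (r, s, t) with s·49 + t·37 = r. Each division r_prev = q·r_cur + r_new produces the new row as (previous row) − q·(current row):
  row A: (49, 1, 0)   [1·49 + 0·37 = 49]
  row B: (37, 0, 1)   [0·49 + 1·37 = 37]
  49 = 1·37 + 12   → row C = row A − 1·row B = (12, 1, −1)   [check: 1·49 − 1·37 = 12]
  37 = 3·12 + 1   → row D = row B − 3·row C = (1, −3, 4)   [check: −3·49 + 4·37 = 1]
  12 = 12·1 + 0   → remainder 0, stop. gcd = 1 (last nonzero row D).
The gcd is 1, so 37 is invertible mod 49. The last nonzero row gives −3·49 + 4·37 = 1, so t = 4. So 37^(−1) ≡ 4 (mod 49). Verify: 37 · 4 = 148 ≡ 1 (mod 49). ✓

Final answer: 37^(−1) ≡ 4 (mod 49)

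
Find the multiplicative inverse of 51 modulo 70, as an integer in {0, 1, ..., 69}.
Apply the extended Euclidean algorithm to (70, 51), tracking rows (r, s, t) with s·70 + t·51 = r. Each division r_prev = q·r_cur + r_new produces the new row as (previous row) − q·(current row):
  row A: (70, 1, 0)   [1·70 + 0·51 = 70]
  row B: (51, 0, 1)   [0·70 + 1·51 = 51]
  70 = 1·51 + 19   → row C = row A − 1·row B = (19, 1, −1)   [check: 1·70 − 1·51 = 19]
  51 = 2·19 + 13   → row D = row B − 2·row C = (13, −2, 3)   [check: −2·70 + 3·51 = 13]
  19 = 1·13 + 6   → row E = row C − 1·row D = (6, 3, −4)   [check: 3·70 − 4·51 = 6]
  13 = 2·6 + 1   → row F = row D − 2·row E = (1, −8, 11)   [check: −8·70 + 11·51 = 1]
  6 = 6·1 + 0   → remainder 0, stop. gcd = 1 (last nonzero row F).
The gcd is 1, so 51 is invertible mod 70. The last nonzero row gives −8·70 + 11·51 = 1, so t = 11. So 51^(−1) ≡ 11 (mod 70). Verify: 51 · 11 = 561 ≡ 1 (mod 70). ✓

Final answer: 51^(−1) ≡ 11 (mod 70)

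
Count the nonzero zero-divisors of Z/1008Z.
Z/1008Z has 719 nonzero zero-divisors

In Z/1008Z each nonzero element is either a unit (gcd with 1008 is 1) or a zero-divisor (gcd > 1). The number of units is φ(1008): factorise 1008 = 2^4 · 3^2 · 7, so φ(1008) = (2^4 − 2^3) · (3^2 − 3^1) · (7 − 1) = 8 · 6 · 6 = 288. The nonzero elements number 1008 − 1 = 1007. Hence the nonzero zero-divisors number 1007 − 288 = 719.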